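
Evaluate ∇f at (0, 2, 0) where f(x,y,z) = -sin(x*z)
(0, 0, 0)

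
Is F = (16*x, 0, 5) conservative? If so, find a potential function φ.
Yes, F is conservative. φ = 8*x**2 + 5*z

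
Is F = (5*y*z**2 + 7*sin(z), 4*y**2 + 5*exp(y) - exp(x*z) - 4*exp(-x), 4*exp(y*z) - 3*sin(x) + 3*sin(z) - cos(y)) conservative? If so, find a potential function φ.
No, ∇×F = (x*exp(x*z) + 4*z*exp(y*z) + sin(y), 10*y*z + 3*cos(x) + 7*cos(z), -5*z**2 - z*exp(x*z) + 4*exp(-x)) ≠ 0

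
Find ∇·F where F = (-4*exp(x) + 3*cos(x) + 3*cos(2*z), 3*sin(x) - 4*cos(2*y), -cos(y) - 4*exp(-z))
-4*exp(x) - 3*sin(x) + 8*sin(2*y) + 4*exp(-z)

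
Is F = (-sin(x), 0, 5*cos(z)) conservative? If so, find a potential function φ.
Yes, F is conservative. φ = 5*sin(z) + cos(x)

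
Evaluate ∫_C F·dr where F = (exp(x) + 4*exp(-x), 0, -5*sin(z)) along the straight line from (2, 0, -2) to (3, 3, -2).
(-exp(5) - 4 + 4*E + exp(6))*exp(-3)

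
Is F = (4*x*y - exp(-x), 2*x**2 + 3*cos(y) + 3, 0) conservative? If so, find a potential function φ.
Yes, F is conservative. φ = 2*x**2*y + 3*y + 3*sin(y) + exp(-x)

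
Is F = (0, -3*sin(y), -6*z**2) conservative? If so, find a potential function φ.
Yes, F is conservative. φ = -2*z**3 + 3*cos(y)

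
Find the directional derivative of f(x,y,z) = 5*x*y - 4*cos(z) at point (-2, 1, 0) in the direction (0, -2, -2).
5*sqrt(2)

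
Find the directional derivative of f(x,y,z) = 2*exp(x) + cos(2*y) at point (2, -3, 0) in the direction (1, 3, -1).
2*sqrt(11)*(3*sin(6) + exp(2))/11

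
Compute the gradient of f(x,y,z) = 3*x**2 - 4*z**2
(6*x, 0, -8*z)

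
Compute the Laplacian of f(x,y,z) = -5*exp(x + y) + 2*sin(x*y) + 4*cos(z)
-2*x**2*sin(x*y) - 2*y**2*sin(x*y) - 10*exp(x + y) - 4*cos(z)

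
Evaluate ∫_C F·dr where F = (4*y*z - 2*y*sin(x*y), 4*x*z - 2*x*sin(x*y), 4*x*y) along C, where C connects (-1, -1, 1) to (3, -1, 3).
-40 + 2*cos(3) - 2*cos(1)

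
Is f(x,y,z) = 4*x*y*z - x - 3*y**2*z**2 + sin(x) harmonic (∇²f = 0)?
No, ∇²f = -6*y**2 - 6*z**2 - sin(x)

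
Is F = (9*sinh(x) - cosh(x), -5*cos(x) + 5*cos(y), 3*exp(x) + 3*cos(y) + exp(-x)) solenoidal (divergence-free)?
No, ∇·F = -5*sin(y) - sinh(x) + 9*cosh(x)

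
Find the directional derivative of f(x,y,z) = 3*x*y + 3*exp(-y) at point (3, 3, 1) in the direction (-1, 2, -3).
3*sqrt(14)*(-2 + 3*exp(3))*exp(-3)/14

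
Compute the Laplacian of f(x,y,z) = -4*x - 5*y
0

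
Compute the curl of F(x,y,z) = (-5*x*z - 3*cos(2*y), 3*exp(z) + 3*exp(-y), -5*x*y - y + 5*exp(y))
(-5*x + 5*exp(y) - 3*exp(z) - 1, -5*x + 5*y, -6*sin(2*y))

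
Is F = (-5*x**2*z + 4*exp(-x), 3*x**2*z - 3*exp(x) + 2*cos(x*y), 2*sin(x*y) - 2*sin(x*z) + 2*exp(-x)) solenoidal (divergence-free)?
No, ∇·F = 2*(-x*(5*z + sin(x*y) + cos(x*z))*exp(x) - 2)*exp(-x)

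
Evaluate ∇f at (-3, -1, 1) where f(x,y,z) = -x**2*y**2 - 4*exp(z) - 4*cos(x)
(6 - 4*sin(3), 18, -4*E)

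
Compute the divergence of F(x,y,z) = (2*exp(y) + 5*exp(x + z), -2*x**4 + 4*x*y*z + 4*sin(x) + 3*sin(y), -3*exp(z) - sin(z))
4*x*z - 3*exp(z) + 5*exp(x + z) + 3*cos(y) - cos(z)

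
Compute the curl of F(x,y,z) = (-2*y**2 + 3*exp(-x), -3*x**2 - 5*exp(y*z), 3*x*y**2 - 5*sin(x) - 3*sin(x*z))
(y*(6*x + 5*exp(y*z)), -3*y**2 + 3*z*cos(x*z) + 5*cos(x), -6*x + 4*y)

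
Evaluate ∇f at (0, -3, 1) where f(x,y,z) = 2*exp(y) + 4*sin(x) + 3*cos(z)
(4, 2*exp(-3), -3*sin(1))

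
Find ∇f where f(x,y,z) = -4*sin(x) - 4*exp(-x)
(-4*cos(x) + 4*exp(-x), 0, 0)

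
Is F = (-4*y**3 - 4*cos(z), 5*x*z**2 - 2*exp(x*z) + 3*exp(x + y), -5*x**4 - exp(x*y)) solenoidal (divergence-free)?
No, ∇·F = 3*exp(x + y)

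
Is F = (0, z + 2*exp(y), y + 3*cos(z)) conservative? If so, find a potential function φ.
Yes, F is conservative. φ = y*z + 2*exp(y) + 3*sin(z)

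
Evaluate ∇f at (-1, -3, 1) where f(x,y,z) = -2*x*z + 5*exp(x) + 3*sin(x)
(-2 + 3*cos(1) + 5*exp(-1), 0, 2)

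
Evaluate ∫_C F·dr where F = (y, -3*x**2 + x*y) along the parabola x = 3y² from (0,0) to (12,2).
-724/5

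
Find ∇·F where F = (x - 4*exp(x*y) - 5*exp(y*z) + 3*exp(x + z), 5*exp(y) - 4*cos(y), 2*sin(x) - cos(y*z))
-4*y*exp(x*y) + y*sin(y*z) + 5*exp(y) + 3*exp(x + z) + 4*sin(y) + 1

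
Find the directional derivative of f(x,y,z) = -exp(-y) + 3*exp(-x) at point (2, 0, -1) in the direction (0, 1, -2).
sqrt(5)/5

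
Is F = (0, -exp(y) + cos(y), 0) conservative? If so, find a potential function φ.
Yes, F is conservative. φ = -exp(y) + sin(y)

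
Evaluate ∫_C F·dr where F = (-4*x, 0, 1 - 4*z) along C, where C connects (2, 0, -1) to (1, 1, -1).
6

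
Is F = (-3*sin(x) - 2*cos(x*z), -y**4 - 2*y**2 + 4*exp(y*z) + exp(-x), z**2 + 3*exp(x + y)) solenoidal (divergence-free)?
No, ∇·F = -4*y**3 - 4*y + 4*z*exp(y*z) + 2*z*sin(x*z) + 2*z - 3*cos(x)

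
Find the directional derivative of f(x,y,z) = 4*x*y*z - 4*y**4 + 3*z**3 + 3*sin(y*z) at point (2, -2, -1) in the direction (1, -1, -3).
7*sqrt(11)*(-13 + 3*cos(2))/11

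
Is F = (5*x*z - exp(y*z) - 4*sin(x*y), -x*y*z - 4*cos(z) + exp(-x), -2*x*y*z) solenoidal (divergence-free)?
No, ∇·F = -2*x*y - x*z - 4*y*cos(x*y) + 5*z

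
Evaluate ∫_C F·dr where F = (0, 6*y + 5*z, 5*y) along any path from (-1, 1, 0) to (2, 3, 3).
69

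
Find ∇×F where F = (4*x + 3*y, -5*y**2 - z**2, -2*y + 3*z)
(2*z - 2, 0, -3)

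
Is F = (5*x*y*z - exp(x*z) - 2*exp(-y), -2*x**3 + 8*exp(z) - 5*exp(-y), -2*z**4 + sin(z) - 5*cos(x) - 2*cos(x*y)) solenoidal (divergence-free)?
No, ∇·F = 5*y*z - 8*z**3 - z*exp(x*z) + cos(z) + 5*exp(-y)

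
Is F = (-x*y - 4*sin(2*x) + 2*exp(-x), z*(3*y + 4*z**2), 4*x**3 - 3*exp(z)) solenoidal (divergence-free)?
No, ∇·F = -y + 3*z - 3*exp(z) - 8*cos(2*x) - 2*exp(-x)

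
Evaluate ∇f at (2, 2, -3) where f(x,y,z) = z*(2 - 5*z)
(0, 0, 32)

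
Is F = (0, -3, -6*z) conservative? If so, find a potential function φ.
Yes, F is conservative. φ = -3*y - 3*z**2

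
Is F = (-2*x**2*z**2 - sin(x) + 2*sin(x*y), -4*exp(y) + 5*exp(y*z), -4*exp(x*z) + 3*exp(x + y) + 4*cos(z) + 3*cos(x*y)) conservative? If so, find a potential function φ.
No, ∇×F = (-3*x*sin(x*y) - 5*y*exp(y*z) + 3*exp(x + y), -4*x**2*z + 3*y*sin(x*y) + 4*z*exp(x*z) - 3*exp(x + y), -2*x*cos(x*y)) ≠ 0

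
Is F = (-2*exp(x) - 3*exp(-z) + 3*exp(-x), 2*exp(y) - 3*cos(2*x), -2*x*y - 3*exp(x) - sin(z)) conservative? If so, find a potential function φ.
No, ∇×F = (-2*x, 2*y + 3*exp(x) + 3*exp(-z), 6*sin(2*x)) ≠ 0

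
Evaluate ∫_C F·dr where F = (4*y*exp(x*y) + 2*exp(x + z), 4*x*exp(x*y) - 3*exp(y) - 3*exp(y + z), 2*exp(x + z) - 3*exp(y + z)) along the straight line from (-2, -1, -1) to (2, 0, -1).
-4*exp(2) - 2*exp(-3) + 3*exp(-2) + 1 + 2*E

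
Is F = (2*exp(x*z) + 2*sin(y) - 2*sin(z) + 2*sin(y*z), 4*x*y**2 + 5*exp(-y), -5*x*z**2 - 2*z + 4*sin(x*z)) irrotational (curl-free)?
No, ∇×F = (0, 2*x*exp(x*z) + 2*y*cos(y*z) + 5*z**2 - 4*z*cos(x*z) - 2*cos(z), 4*y**2 - 2*z*cos(y*z) - 2*cos(y))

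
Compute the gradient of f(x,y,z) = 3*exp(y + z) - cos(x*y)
(y*sin(x*y), x*sin(x*y) + 3*exp(y + z), 3*exp(y + z))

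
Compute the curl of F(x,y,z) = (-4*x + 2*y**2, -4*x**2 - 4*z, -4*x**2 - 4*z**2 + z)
(4, 8*x, -8*x - 4*y)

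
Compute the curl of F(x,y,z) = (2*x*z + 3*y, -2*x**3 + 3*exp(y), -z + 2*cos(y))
(-2*sin(y), 2*x, -6*x**2 - 3)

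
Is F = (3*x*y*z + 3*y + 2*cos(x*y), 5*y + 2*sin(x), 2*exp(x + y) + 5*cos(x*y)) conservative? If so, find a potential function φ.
No, ∇×F = (-5*x*sin(x*y) + 2*exp(x + y), 3*x*y + 5*y*sin(x*y) - 2*exp(x + y), -3*x*z + 2*x*sin(x*y) + 2*cos(x) - 3) ≠ 0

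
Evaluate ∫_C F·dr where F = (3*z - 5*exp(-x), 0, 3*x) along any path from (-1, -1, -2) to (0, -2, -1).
-5*E - 1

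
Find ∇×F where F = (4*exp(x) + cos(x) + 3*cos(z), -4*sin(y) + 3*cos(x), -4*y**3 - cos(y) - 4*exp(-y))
(-12*y**2 + sin(y) + 4*exp(-y), -3*sin(z), -3*sin(x))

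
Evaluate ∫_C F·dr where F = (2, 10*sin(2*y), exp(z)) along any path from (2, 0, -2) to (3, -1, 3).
-exp(-2) - 5*cos(2) + 7 + exp(3)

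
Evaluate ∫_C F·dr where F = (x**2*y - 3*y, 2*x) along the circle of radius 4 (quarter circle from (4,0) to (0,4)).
4*pi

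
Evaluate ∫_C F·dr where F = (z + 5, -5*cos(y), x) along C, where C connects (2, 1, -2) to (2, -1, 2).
8 + 10*sin(1)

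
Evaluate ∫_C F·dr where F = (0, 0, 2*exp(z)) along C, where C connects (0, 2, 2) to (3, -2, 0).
2 - 2*exp(2)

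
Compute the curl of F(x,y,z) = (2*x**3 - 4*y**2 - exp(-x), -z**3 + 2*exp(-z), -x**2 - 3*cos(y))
(3*z**2 + 3*sin(y) + 2*exp(-z), 2*x, 8*y)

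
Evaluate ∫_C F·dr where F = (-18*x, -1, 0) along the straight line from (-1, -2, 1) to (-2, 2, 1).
-31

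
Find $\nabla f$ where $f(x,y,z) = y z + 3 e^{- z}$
(0, z, y - 3*exp(-z))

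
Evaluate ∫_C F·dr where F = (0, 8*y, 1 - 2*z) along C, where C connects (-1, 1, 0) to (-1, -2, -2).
6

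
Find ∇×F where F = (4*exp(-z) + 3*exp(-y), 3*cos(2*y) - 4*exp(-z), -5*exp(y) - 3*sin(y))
(-5*exp(y) - 3*cos(y) - 4*exp(-z), -4*exp(-z), 3*exp(-y))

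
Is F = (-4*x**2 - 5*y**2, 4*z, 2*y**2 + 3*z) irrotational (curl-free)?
No, ∇×F = (4*y - 4, 0, 10*y)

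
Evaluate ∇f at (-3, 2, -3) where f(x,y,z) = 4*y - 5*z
(0, 4, -5)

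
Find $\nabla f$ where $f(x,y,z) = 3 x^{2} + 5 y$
(6*x, 5, 0)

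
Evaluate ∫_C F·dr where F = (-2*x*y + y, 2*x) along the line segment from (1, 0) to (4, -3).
15/2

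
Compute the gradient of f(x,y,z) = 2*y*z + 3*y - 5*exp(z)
(0, 2*z + 3, 2*y - 5*exp(z))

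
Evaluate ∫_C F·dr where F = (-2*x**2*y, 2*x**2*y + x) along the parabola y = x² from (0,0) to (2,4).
176/5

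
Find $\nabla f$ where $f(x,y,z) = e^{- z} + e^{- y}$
(0, -exp(-y), -exp(-z))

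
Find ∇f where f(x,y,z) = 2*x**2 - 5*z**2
(4*x, 0, -10*z)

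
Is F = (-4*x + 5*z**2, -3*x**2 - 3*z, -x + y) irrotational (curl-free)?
No, ∇×F = (4, 10*z + 1, -6*x)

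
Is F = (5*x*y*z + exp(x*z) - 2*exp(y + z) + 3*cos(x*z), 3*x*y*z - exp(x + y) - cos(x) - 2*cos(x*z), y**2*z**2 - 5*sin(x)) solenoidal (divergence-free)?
No, ∇·F = 3*x*z + 2*y**2*z + 5*y*z + z*exp(x*z) - 3*z*sin(x*z) - exp(x + y)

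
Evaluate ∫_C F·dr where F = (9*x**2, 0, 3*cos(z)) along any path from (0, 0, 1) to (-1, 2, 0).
-3 - 3*sin(1)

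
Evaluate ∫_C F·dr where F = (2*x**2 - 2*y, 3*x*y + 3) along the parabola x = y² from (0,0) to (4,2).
50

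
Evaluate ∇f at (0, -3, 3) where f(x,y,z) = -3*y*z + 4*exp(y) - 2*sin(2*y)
(0, -9 - 4*cos(6) + 4*exp(-3), 9)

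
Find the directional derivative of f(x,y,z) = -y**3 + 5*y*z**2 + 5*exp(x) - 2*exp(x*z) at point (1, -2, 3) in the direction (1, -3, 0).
sqrt(10)*(E*(5 - 6*exp(2)) - 99)/10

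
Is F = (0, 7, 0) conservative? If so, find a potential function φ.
Yes, F is conservative. φ = 7*y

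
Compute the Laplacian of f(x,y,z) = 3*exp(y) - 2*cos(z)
3*exp(y) + 2*cos(z)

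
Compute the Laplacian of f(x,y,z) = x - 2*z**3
-12*z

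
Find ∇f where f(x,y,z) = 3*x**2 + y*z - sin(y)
(6*x, z - cos(y), y)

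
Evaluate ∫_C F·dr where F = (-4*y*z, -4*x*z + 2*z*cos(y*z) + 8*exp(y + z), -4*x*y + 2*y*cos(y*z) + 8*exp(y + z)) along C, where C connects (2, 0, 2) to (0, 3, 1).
-8*exp(2) + 2*sin(3) + 8*exp(4)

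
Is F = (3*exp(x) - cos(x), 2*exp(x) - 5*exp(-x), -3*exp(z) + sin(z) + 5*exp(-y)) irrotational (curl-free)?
No, ∇×F = (-5*exp(-y), 0, 2*exp(x) + 5*exp(-x))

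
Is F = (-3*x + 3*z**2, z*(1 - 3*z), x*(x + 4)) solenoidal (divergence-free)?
No, ∇·F = -3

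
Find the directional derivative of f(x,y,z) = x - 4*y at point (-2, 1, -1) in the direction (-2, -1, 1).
sqrt(6)/3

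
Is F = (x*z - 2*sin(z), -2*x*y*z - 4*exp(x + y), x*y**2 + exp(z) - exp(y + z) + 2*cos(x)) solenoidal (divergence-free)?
No, ∇·F = -2*x*z + z + exp(z) - 4*exp(x + y) - exp(y + z)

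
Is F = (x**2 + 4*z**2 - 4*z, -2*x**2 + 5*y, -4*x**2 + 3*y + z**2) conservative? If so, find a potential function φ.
No, ∇×F = (3, 8*x + 8*z - 4, -4*x) ≠ 0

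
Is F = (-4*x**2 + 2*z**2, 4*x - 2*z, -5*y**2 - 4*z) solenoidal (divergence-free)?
No, ∇·F = -8*x - 4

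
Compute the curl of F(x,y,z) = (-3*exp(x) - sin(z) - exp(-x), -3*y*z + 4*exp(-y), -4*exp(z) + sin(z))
(3*y, -cos(z), 0)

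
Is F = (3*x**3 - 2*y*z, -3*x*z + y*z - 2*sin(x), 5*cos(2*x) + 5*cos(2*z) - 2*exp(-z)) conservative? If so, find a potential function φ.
No, ∇×F = (3*x - y, -2*y + 10*sin(2*x), -z - 2*cos(x)) ≠ 0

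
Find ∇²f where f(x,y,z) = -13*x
0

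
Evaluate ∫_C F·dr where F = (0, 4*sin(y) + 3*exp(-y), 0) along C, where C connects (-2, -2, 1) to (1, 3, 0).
4*cos(2) - 3*exp(-3) - 4*cos(3) + 3*exp(2)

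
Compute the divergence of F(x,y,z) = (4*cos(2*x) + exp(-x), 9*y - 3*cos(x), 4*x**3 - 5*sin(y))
-8*sin(2*x) + 9 - exp(-x)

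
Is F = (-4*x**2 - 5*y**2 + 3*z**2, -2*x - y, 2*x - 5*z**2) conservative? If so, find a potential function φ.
No, ∇×F = (0, 6*z - 2, 10*y - 2) ≠ 0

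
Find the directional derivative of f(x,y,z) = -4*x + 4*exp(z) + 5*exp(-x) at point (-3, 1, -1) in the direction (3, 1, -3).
3*sqrt(19)*(-E*(4 + 5*exp(3)) - 4)*exp(-1)/19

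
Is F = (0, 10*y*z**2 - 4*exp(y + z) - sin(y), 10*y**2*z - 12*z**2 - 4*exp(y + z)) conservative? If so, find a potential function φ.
Yes, F is conservative. φ = 5*y**2*z**2 - 4*z**3 - 4*exp(y + z) + cos(y)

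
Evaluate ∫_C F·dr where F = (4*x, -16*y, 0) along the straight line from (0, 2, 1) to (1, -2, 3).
2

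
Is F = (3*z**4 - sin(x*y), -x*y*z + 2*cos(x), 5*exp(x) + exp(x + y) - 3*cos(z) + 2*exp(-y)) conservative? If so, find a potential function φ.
No, ∇×F = (x*y + exp(x + y) - 2*exp(-y), 12*z**3 - 5*exp(x) - exp(x + y), x*cos(x*y) - y*z - 2*sin(x)) ≠ 0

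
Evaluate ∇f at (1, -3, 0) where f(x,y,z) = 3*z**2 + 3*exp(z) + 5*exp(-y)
(0, -5*exp(3), 3)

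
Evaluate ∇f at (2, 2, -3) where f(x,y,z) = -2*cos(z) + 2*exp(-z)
(0, 0, -2*exp(3) - 2*sin(3))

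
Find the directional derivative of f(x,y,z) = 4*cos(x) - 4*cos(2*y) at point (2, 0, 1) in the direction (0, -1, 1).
0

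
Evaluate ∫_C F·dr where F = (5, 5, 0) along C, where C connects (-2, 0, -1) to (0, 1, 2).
15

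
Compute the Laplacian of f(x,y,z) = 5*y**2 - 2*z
10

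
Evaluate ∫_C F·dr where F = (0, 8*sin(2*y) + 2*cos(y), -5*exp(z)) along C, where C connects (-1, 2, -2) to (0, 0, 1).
-5*E - 4 + 4*cos(4) - 2*sin(2) + 5*exp(-2)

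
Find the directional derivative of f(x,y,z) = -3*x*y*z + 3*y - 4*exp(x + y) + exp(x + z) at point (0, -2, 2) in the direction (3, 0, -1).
sqrt(10)*(-6 + exp(4) + 18*exp(2))*exp(-2)/5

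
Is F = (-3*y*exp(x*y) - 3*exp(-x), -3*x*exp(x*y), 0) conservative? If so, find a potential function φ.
Yes, F is conservative. φ = -3*exp(x*y) + 3*exp(-x)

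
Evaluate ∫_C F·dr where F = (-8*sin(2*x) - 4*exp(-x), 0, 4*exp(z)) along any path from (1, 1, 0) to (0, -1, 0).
-4*exp(-1) - 4*cos(2) + 8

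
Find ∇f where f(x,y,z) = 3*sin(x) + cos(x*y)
(-y*sin(x*y) + 3*cos(x), -x*sin(x*y), 0)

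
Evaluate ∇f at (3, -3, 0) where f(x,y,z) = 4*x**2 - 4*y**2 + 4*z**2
(24, 24, 0)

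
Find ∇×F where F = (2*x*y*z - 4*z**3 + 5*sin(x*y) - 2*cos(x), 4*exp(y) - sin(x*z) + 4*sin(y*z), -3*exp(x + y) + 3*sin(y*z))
(x*cos(x*z) - 4*y*cos(y*z) + 3*z*cos(y*z) - 3*exp(x + y), 2*x*y - 12*z**2 + 3*exp(x + y), -2*x*z - 5*x*cos(x*y) - z*cos(x*z))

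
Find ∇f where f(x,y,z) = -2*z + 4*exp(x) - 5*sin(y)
(4*exp(x), -5*cos(y), -2)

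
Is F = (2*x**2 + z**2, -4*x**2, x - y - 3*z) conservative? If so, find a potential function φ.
No, ∇×F = (-1, 2*z - 1, -8*x) ≠ 0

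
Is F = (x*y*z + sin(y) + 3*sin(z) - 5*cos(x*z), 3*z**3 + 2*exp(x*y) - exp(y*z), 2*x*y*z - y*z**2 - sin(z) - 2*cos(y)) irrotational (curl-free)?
No, ∇×F = (2*x*z + y*exp(y*z) - 10*z**2 + 2*sin(y), x*y + 5*x*sin(x*z) - 2*y*z + 3*cos(z), -x*z + 2*y*exp(x*y) - cos(y))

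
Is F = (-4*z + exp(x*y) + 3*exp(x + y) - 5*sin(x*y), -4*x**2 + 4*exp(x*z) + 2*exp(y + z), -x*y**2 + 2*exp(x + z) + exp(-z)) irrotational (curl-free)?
No, ∇×F = (-2*x*y - 4*x*exp(x*z) - 2*exp(y + z), y**2 - 2*exp(x + z) - 4, -x*exp(x*y) + 5*x*cos(x*y) - 8*x + 4*z*exp(x*z) - 3*exp(x + y))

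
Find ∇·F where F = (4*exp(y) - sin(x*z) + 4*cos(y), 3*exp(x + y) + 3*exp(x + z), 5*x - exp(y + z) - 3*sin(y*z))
-3*y*cos(y*z) - z*cos(x*z) + 3*exp(x + y) - exp(y + z)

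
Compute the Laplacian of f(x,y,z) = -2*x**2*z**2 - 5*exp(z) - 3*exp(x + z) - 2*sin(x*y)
2*x**2*sin(x*y) - 4*x**2 + 2*y**2*sin(x*y) - 4*z**2 - 5*exp(z) - 6*exp(x + z)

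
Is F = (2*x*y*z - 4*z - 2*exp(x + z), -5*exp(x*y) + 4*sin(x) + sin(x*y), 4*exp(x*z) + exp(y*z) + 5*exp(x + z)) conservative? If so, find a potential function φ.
No, ∇×F = (z*exp(y*z), 2*x*y - 4*z*exp(x*z) - 7*exp(x + z) - 4, -2*x*z - 5*y*exp(x*y) + y*cos(x*y) + 4*cos(x)) ≠ 0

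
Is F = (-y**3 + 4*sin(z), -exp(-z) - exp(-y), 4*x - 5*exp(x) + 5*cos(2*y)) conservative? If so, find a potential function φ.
No, ∇×F = (-10*sin(2*y) - exp(-z), 5*exp(x) + 4*cos(z) - 4, 3*y**2) ≠ 0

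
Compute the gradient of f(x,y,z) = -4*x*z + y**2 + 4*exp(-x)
(-4*z - 4*exp(-x), 2*y, -4*x)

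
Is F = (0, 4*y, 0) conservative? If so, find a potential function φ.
Yes, F is conservative. φ = 2*y**2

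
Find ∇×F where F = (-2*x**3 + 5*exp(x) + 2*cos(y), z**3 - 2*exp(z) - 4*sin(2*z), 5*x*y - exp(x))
(5*x - 3*z**2 + 2*exp(z) + 8*cos(2*z), -5*y + exp(x), 2*sin(y))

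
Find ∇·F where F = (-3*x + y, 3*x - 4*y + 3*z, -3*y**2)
-7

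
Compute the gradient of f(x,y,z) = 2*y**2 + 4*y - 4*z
(0, 4*y + 4, -4)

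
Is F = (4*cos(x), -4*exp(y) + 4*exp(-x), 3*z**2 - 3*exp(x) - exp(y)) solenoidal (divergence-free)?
No, ∇·F = 6*z - 4*exp(y) - 4*sin(x)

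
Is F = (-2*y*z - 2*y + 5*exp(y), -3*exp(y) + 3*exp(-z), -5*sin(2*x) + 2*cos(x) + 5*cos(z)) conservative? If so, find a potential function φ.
No, ∇×F = (3*exp(-z), -2*y + 2*sin(x) + 10*cos(2*x), 2*z - 5*exp(y) + 2) ≠ 0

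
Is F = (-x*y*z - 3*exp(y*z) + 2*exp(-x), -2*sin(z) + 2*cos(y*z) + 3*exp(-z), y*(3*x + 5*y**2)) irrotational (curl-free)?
No, ∇×F = (3*x + 15*y**2 + 2*y*sin(y*z) + 2*cos(z) + 3*exp(-z), y*(-x - 3*exp(y*z) - 3), z*(x + 3*exp(y*z)))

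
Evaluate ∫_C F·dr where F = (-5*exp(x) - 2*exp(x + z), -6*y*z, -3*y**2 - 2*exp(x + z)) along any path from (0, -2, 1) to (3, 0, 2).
-2*exp(5) - 5*exp(3) + 2*E + 17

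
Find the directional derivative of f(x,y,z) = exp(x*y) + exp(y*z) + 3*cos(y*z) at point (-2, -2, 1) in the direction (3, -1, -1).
sqrt(11)*(-4*exp(6) + 1 + 3*exp(2)*sin(2))*exp(-2)/11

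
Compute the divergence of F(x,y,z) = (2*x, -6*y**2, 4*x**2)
2 - 12*y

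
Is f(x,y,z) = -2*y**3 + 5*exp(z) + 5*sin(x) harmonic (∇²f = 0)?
No, ∇²f = -12*y + 5*exp(z) - 5*sin(x)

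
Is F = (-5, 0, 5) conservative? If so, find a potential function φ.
Yes, F is conservative. φ = -5*x + 5*z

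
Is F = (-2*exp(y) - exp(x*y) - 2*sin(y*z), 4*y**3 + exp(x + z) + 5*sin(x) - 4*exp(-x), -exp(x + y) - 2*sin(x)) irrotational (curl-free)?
No, ∇×F = (-exp(x + y) - exp(x + z), -2*y*cos(y*z) + exp(x + y) + 2*cos(x), x*exp(x*y) + 2*z*cos(y*z) + 2*exp(y) + exp(x + z) + 5*cos(x) + 4*exp(-x))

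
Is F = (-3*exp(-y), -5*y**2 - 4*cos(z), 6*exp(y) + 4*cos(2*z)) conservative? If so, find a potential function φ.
No, ∇×F = (6*exp(y) - 4*sin(z), 0, -3*exp(-y)) ≠ 0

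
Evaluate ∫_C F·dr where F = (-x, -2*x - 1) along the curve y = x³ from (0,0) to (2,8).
-34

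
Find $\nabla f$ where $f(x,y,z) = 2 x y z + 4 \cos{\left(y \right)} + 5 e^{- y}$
(2*y*z, 2*x*z - 4*sin(y) - 5*exp(-y), 2*x*y)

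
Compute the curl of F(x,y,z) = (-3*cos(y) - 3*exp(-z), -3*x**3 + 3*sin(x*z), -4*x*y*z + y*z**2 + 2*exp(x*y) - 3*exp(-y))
(-4*x*z + 2*x*exp(x*y) - 3*x*cos(x*z) + z**2 + 3*exp(-y), 4*y*z - 2*y*exp(x*y) + 3*exp(-z), -9*x**2 + 3*z*cos(x*z) - 3*sin(y))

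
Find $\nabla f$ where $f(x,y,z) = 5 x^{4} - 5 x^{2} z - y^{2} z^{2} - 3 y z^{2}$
(10*x*(2*x**2 - z), z**2*(-2*y - 3), -5*x**2 - 2*y**2*z - 6*y*z)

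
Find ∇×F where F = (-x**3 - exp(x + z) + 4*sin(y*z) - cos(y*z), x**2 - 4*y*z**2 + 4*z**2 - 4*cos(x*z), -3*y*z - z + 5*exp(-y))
(-4*x*sin(x*z) + 8*y*z - 11*z - 5*exp(-y), y*sin(y*z) + 4*y*cos(y*z) - exp(x + z), 2*x + 4*z*sin(x*z) - z*sin(y*z) - 4*z*cos(y*z))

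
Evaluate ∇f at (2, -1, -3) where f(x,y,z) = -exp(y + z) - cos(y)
(0, -sin(1) - exp(-4), -exp(-4))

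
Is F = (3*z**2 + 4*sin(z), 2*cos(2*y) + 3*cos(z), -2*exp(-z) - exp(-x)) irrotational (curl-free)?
No, ∇×F = (3*sin(z), 6*z + 4*cos(z) - exp(-x), 0)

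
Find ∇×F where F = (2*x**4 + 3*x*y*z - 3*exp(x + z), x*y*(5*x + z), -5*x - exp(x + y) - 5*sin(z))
(-x*y - exp(x + y), 3*x*y + exp(x + y) - 3*exp(x + z) + 5, 10*x*y - 3*x*z + y*z)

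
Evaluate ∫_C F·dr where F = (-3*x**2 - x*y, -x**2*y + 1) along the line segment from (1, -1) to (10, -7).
-3903/2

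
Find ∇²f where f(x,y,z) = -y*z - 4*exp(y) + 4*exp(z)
-4*exp(y) + 4*exp(z)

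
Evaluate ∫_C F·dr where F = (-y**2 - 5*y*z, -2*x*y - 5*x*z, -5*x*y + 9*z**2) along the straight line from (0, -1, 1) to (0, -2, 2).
21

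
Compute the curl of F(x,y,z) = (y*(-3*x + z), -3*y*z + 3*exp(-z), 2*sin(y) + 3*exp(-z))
(3*y + 2*cos(y) + 3*exp(-z), y, 3*x - z)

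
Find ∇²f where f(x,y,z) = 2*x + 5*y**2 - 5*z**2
0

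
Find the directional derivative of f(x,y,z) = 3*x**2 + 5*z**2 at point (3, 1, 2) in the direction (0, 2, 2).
10*sqrt(2)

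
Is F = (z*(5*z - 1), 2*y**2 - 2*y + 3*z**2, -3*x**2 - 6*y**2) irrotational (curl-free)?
No, ∇×F = (-12*y - 6*z, 6*x + 10*z - 1, 0)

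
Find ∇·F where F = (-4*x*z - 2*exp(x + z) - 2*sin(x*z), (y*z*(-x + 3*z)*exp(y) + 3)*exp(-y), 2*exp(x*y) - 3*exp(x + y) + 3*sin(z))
-x*z + 3*z**2 - 2*z*cos(x*z) - 4*z - 2*exp(x + z) + 3*cos(z) - 3*exp(-y)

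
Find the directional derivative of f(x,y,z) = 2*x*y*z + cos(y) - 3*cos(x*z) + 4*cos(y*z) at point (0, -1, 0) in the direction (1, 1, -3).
sqrt(11)*sin(1)/11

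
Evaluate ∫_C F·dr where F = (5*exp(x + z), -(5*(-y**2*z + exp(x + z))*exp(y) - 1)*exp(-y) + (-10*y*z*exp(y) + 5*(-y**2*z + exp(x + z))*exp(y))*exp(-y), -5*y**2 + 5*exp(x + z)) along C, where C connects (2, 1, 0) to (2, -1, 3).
-5*exp(2) - 15 - E + exp(-1) + 5*exp(5)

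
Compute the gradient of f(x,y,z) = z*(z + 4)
(0, 0, 2*z + 4)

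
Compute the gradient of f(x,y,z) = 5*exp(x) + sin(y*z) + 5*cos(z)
(5*exp(x), z*cos(y*z), y*cos(y*z) - 5*sin(z))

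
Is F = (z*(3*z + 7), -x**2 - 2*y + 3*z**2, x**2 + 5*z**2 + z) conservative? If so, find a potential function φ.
No, ∇×F = (-6*z, -2*x + 6*z + 7, -2*x) ≠ 0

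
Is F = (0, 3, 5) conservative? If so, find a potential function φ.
Yes, F is conservative. φ = 3*y + 5*z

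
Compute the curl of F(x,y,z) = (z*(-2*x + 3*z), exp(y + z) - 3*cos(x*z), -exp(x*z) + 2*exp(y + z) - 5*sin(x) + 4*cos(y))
(-3*x*sin(x*z) + exp(y + z) - 4*sin(y), -2*x + z*exp(x*z) + 6*z + 5*cos(x), 3*z*sin(x*z))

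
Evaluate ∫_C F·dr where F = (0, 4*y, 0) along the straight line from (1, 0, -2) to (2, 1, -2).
2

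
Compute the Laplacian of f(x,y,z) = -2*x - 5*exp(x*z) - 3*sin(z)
-5*x**2*exp(x*z) - 5*z**2*exp(x*z) + 3*sin(z)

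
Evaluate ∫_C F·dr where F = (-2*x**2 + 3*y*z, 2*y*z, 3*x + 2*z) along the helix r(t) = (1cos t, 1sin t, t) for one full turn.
pi*(-1 + pi)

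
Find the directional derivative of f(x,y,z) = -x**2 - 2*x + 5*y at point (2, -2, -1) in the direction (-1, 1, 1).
11*sqrt(3)/3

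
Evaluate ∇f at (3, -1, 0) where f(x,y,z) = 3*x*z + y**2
(0, -2, 9)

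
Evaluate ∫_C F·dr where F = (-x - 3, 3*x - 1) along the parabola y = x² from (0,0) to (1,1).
-5/2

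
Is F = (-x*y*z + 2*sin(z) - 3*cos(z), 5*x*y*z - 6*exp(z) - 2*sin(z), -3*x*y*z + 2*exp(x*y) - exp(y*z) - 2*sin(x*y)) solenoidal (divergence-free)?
No, ∇·F = -3*x*y + 5*x*z - y*z - y*exp(y*z)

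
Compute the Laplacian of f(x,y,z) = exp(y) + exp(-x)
exp(y) + exp(-x)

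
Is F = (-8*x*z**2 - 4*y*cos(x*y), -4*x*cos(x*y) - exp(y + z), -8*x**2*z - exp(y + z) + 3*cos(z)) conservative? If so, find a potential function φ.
Yes, F is conservative. φ = -4*x**2*z**2 - exp(y + z) + 3*sin(z) - 4*sin(x*y)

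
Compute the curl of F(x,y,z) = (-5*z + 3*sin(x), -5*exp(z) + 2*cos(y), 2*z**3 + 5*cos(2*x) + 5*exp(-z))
(5*exp(z), 10*sin(2*x) - 5, 0)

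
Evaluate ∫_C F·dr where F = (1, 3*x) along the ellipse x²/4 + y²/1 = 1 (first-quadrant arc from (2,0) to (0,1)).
-2 + 3*pi/2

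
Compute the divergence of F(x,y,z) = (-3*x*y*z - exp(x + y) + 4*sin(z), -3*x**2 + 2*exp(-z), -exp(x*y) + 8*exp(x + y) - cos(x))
-3*y*z - exp(x + y)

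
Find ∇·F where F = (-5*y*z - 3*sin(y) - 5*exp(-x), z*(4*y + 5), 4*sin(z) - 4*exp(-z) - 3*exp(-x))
4*z + 4*cos(z) + 4*exp(-z) + 5*exp(-x)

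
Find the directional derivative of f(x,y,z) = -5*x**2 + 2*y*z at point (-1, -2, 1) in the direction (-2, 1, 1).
-11*sqrt(6)/3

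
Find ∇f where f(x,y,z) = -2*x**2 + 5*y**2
(-4*x, 10*y, 0)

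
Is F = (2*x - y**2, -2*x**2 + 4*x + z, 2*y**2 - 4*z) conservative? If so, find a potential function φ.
No, ∇×F = (4*y - 1, 0, -4*x + 2*y + 4) ≠ 0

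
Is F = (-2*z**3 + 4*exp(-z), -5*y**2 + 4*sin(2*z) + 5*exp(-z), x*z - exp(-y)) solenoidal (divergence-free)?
No, ∇·F = x - 10*y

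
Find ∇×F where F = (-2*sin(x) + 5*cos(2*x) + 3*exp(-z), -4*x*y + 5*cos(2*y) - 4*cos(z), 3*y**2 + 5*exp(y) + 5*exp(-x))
(6*y + 5*exp(y) - 4*sin(z), -3*exp(-z) + 5*exp(-x), -4*y)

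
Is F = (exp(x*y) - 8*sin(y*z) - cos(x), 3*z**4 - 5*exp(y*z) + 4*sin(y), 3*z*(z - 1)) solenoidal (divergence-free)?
No, ∇·F = y*exp(x*y) - 5*z*exp(y*z) + 6*z + sin(x) + 4*cos(y) - 3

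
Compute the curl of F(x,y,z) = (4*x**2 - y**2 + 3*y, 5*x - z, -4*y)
(-3, 0, 2*y + 2)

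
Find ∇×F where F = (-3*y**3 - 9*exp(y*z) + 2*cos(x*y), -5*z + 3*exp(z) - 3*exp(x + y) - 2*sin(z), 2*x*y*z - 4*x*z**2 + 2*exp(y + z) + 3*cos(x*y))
(2*x*z - 3*x*sin(x*y) - 3*exp(z) + 2*exp(y + z) + 2*cos(z) + 5, -2*y*z - 9*y*exp(y*z) + 3*y*sin(x*y) + 4*z**2, 2*x*sin(x*y) + 9*y**2 + 9*z*exp(y*z) - 3*exp(x + y))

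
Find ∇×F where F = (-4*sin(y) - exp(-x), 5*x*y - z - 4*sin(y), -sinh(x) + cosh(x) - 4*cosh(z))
(1, exp(-x), 5*y + 4*cos(y))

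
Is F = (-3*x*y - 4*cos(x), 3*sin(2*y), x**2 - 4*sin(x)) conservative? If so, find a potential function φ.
No, ∇×F = (0, -2*x + 4*cos(x), 3*x) ≠ 0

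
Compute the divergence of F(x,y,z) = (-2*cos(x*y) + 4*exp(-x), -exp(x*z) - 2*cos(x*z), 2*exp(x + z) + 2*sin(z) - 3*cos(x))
2*((y*sin(x*y) + exp(x + z) + cos(z))*exp(x) - 2)*exp(-x)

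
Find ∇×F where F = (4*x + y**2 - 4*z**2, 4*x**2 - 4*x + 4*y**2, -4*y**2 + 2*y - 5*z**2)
(2 - 8*y, -8*z, 8*x - 2*y - 4)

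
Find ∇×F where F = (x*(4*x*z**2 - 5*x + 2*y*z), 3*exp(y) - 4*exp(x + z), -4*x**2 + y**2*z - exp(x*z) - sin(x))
(2*y*z + 4*exp(x + z), 2*x*(4*x*z + y) + 8*x + z*exp(x*z) + cos(x), -2*x*z - 4*exp(x + z))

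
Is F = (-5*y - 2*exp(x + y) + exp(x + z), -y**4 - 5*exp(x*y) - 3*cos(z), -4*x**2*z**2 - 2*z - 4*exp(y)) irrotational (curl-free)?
No, ∇×F = (-4*exp(y) - 3*sin(z), 8*x*z**2 + exp(x + z), -5*y*exp(x*y) + 2*exp(x + y) + 5)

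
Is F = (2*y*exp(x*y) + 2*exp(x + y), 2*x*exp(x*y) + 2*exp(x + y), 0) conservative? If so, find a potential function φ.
Yes, F is conservative. φ = 2*exp(x*y) + 2*exp(x + y)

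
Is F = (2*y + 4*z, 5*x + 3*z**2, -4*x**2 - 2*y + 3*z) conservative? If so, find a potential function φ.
No, ∇×F = (-6*z - 2, 8*x + 4, 3) ≠ 0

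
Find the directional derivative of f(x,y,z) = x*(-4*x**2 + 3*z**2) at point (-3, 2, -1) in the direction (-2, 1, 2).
82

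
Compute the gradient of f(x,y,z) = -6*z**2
(0, 0, -12*z)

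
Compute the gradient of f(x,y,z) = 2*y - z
(0, 2, -1)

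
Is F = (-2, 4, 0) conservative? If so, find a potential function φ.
Yes, F is conservative. φ = -2*x + 4*y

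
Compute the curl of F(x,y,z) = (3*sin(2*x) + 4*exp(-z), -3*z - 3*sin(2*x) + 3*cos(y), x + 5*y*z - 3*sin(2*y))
(5*z - 6*cos(2*y) + 3, -1 - 4*exp(-z), -6*cos(2*x))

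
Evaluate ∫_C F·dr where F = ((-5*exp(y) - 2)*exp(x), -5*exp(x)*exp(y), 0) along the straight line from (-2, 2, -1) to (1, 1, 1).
-5*exp(2) - 2*E + 2*exp(-2) + 5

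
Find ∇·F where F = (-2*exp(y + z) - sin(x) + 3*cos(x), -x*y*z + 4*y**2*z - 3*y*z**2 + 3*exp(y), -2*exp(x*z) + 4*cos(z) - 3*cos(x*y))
-x*z - 2*x*exp(x*z) + 8*y*z - 3*z**2 + 3*exp(y) - 3*sin(x) - 4*sin(z) - cos(x)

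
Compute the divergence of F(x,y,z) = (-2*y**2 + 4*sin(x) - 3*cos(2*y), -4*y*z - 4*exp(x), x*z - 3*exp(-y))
x - 4*z + 4*cos(x)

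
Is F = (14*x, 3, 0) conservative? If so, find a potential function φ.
Yes, F is conservative. φ = 7*x**2 + 3*y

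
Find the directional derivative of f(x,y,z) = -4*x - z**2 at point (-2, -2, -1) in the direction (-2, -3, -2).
4*sqrt(17)/17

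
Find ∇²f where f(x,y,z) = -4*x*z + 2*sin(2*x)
-8*sin(2*x)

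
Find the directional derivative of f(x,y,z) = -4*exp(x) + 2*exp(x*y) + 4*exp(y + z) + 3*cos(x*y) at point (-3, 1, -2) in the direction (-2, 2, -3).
-4*sqrt(17)*(2 + exp(2) + 6*exp(3)*sin(3))*exp(-3)/17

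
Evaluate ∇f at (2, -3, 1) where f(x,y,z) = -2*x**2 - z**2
(-8, 0, -2)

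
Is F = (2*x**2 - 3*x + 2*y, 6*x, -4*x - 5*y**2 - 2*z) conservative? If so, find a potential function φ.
No, ∇×F = (-10*y, 4, 4) ≠ 0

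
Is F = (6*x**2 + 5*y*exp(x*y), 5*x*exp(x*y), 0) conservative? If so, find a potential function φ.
Yes, F is conservative. φ = 2*x**3 + 5*exp(x*y)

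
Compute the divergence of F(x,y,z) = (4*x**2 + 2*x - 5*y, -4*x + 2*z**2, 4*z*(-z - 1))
8*x - 8*z - 2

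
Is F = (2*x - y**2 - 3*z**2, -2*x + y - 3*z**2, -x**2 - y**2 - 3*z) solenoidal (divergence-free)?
Yes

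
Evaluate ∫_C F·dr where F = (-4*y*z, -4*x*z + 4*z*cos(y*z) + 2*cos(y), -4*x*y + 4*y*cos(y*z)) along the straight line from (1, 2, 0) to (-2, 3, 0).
-2*sin(2) + 2*sin(3)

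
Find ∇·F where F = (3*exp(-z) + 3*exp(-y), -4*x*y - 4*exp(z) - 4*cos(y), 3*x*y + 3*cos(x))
-4*x + 4*sin(y)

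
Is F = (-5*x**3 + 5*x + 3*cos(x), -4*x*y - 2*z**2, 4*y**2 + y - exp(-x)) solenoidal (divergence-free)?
No, ∇·F = -15*x**2 - 4*x - 3*sin(x) + 5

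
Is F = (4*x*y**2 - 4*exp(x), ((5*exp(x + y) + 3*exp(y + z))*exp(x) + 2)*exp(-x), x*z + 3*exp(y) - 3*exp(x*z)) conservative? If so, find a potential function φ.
No, ∇×F = (3*exp(y) - 3*exp(y + z), z*(3*exp(x*z) - 1), -8*x*y + 5*exp(x + y) - 2*exp(-x)) ≠ 0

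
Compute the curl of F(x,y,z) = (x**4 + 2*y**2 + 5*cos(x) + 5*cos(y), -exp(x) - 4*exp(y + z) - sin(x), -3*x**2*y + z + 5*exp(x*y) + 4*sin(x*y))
(-3*x**2 + 5*x*exp(x*y) + 4*x*cos(x*y) + 4*exp(y + z), y*(6*x - 5*exp(x*y) - 4*cos(x*y)), -4*y - exp(x) + 5*sin(y) - cos(x))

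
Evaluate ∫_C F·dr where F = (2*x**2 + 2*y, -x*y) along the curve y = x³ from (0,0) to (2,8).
-872/21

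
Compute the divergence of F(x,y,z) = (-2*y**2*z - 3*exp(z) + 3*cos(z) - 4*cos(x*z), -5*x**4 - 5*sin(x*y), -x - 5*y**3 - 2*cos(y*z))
-5*x*cos(x*y) + 2*y*sin(y*z) + 4*z*sin(x*z)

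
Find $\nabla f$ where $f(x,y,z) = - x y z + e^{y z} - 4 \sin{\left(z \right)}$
(-y*z, z*(-x + exp(y*z)), -x*y + y*exp(y*z) - 4*cos(z))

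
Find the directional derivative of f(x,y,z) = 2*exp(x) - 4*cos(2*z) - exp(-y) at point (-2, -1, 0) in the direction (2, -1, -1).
sqrt(6)*(4 - exp(3))*exp(-2)/6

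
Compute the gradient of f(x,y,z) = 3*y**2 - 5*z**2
(0, 6*y, -10*z)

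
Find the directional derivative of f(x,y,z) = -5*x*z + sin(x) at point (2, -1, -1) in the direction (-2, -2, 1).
-20/3 - 2*cos(2)/3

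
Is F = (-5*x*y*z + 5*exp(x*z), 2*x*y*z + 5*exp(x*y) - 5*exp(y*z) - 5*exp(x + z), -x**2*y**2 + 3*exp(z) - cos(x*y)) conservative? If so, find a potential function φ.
No, ∇×F = (-2*x**2*y - 2*x*y + x*sin(x*y) + 5*y*exp(y*z) + 5*exp(x + z), 2*x*y**2 - 5*x*y + 5*x*exp(x*z) - y*sin(x*y), 5*x*z + 2*y*z + 5*y*exp(x*y) - 5*exp(x + z)) ≠ 0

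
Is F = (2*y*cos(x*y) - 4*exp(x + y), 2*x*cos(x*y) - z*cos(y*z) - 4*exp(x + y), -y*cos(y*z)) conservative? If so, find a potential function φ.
Yes, F is conservative. φ = -4*exp(x + y) + 2*sin(x*y) - sin(y*z)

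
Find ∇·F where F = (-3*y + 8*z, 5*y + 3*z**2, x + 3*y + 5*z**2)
10*z + 5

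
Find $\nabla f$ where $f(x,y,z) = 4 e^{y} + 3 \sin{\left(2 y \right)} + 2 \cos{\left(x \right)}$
(-2*sin(x), 4*exp(y) + 6*cos(2*y), 0)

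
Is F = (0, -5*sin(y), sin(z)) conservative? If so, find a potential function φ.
Yes, F is conservative. φ = 5*cos(y) - cos(z)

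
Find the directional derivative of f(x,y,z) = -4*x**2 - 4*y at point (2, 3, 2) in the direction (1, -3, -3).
-4*sqrt(19)/19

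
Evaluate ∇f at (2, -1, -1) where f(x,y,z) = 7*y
(0, 7, 0)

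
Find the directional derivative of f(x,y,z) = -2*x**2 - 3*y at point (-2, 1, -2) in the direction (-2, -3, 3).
-7*sqrt(22)/22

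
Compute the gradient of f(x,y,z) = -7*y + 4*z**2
(0, -7, 8*z)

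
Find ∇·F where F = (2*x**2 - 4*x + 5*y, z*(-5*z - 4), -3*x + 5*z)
4*x + 1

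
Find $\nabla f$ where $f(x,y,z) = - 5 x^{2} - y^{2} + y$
(-10*x, 1 - 2*y, 0)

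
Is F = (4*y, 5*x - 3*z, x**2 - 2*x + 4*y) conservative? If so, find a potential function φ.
No, ∇×F = (7, 2 - 2*x, 1) ≠ 0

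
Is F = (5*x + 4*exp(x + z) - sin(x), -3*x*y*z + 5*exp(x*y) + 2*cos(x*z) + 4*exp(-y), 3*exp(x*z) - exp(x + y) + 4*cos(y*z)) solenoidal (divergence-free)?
No, ∇·F = -3*x*z + 5*x*exp(x*y) + 3*x*exp(x*z) - 4*y*sin(y*z) + 4*exp(x + z) - cos(x) + 5 - 4*exp(-y)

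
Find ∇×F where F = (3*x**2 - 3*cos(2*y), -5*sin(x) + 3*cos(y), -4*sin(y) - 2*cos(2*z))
(-4*cos(y), 0, -6*sin(2*y) - 5*cos(x))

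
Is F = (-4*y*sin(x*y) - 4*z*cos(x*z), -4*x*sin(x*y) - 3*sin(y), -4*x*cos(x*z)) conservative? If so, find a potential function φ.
Yes, F is conservative. φ = -4*sin(x*z) + 3*cos(y) + 4*cos(x*y)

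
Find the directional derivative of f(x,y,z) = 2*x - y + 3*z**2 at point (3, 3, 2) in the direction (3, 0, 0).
2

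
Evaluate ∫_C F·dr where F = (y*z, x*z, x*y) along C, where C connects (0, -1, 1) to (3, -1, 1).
-3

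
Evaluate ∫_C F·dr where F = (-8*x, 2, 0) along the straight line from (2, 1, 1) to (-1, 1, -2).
12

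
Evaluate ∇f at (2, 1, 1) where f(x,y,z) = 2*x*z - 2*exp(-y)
(2, 2*exp(-1), 4)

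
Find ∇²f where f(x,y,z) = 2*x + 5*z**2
10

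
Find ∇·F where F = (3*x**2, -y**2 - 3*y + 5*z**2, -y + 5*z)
6*x - 2*y + 2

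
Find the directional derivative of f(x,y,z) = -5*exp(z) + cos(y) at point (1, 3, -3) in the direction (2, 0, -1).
sqrt(5)*exp(-3)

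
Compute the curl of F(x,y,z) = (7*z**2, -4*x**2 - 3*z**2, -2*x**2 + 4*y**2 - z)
(8*y + 6*z, 4*x + 14*z, -8*x)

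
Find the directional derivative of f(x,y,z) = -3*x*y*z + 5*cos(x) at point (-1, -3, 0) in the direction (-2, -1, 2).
-6 - 10*sin(1)/3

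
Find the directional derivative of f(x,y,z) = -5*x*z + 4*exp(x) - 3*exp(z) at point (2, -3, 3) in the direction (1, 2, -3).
sqrt(14)*(15 + 4*exp(2) + 9*exp(3))/14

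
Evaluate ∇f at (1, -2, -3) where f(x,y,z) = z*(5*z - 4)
(0, 0, -34)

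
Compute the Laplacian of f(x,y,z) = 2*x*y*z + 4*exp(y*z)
4*(y**2 + z**2)*exp(y*z)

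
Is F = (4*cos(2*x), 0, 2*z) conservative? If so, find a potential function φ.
Yes, F is conservative. φ = z**2 + 2*sin(2*x)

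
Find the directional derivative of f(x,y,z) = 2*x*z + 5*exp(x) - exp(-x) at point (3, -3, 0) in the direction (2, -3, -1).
sqrt(14)*(-3*exp(3) + 1 + 5*exp(6))*exp(-3)/7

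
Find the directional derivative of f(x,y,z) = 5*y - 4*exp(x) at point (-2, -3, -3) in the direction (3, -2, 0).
2*sqrt(13)*(-5*exp(2) - 6)*exp(-2)/13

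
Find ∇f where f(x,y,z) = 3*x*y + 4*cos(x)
(3*y - 4*sin(x), 3*x, 0)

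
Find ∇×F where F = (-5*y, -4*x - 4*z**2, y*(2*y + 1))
(4*y + 8*z + 1, 0, 1)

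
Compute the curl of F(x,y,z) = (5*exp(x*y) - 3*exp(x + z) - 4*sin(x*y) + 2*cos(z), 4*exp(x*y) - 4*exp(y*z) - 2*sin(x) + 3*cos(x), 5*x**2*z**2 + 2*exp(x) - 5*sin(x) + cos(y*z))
(4*y*exp(y*z) - z*sin(y*z), -10*x*z**2 - 2*exp(x) - 3*exp(x + z) - 2*sin(z) + 5*cos(x), -5*x*exp(x*y) + 4*x*cos(x*y) + 4*y*exp(x*y) - 3*sin(x) - 2*cos(x))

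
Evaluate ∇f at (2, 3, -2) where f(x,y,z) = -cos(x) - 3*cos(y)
(sin(2), 3*sin(3), 0)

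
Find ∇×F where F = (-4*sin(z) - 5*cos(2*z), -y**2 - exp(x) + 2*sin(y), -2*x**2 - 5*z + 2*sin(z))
(0, 4*x + 10*sin(2*z) - 4*cos(z), -exp(x))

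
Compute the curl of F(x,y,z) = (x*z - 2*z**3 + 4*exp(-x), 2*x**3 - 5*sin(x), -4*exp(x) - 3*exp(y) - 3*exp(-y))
(-6*sinh(y), x - 6*z**2 + 4*exp(x), 6*x**2 - 5*cos(x))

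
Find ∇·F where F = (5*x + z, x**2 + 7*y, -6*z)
6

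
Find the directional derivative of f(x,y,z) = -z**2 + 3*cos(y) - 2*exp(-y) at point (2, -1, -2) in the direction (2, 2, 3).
2*sqrt(17)*(3*sin(1) + 2*E + 6)/17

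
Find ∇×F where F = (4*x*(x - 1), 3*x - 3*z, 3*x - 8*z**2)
(3, -3, 3)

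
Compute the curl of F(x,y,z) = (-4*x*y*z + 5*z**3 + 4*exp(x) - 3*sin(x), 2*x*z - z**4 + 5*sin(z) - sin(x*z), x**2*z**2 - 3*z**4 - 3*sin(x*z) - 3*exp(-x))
(x*cos(x*z) - 2*x + 4*z**3 - 5*cos(z), -4*x*y - 2*x*z**2 + 15*z**2 + 3*z*cos(x*z) - 3*exp(-x), z*(4*x - cos(x*z) + 2))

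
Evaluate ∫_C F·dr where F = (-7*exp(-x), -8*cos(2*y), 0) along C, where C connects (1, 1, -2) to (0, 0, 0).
-7*exp(-1) + 4*sin(2) + 7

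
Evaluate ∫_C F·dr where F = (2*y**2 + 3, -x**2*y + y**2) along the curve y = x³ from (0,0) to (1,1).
545/168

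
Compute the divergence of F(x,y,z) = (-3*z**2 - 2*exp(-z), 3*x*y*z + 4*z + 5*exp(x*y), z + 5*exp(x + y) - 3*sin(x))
3*x*z + 5*x*exp(x*y) + 1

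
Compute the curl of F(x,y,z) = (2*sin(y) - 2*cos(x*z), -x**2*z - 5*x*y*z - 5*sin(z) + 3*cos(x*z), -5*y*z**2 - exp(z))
(x**2 + 5*x*y + 3*x*sin(x*z) - 5*z**2 + 5*cos(z), 2*x*sin(x*z), -2*x*z - 5*y*z - 3*z*sin(x*z) - 2*cos(y))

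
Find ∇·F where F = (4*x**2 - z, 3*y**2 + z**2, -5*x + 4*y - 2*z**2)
8*x + 6*y - 4*z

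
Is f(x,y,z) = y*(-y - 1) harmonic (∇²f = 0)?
No, ∇²f = -2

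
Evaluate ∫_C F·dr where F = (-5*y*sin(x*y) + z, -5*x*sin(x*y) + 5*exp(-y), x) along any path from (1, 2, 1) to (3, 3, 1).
5*cos(9) - 5*exp(-3) + 5*exp(-2) + 2 - 5*cos(2)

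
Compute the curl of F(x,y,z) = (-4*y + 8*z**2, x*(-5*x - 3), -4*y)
(-4, 16*z, 1 - 10*x)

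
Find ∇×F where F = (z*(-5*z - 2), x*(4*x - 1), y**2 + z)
(2*y, -10*z - 2, 8*x - 1)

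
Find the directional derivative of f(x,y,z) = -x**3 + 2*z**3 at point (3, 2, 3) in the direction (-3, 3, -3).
-9*sqrt(3)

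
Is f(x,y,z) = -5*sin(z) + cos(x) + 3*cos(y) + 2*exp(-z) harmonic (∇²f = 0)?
No, ∇²f = 5*sin(z) - cos(x) - 3*cos(y) + 2*exp(-z)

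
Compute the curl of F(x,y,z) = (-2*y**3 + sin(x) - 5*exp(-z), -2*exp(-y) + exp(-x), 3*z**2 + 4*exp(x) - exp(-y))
(exp(-y), -4*exp(x) + 5*exp(-z), 6*y**2 - exp(-x))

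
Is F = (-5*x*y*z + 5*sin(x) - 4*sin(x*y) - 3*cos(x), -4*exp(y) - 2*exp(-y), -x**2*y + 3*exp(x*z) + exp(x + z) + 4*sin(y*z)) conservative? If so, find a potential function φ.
No, ∇×F = (-x**2 + 4*z*cos(y*z), -3*x*y - 3*z*exp(x*z) - exp(x + z), x*(5*z + 4*cos(x*y))) ≠ 0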